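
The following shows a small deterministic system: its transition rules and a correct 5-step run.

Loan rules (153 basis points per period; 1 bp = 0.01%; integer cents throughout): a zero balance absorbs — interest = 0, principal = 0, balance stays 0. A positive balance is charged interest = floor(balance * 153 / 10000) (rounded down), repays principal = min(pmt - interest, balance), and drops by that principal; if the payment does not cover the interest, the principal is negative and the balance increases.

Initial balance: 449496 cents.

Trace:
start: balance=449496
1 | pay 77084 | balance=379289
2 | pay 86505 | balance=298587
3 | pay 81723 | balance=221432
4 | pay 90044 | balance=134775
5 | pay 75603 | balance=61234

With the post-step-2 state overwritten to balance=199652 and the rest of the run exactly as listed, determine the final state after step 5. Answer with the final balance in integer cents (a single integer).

state after step 2 := balance=199652
3 | pay 81723 | balance=120983
4 | pay 90044 | balance=32790
5 | pay 75603 | balance=0

0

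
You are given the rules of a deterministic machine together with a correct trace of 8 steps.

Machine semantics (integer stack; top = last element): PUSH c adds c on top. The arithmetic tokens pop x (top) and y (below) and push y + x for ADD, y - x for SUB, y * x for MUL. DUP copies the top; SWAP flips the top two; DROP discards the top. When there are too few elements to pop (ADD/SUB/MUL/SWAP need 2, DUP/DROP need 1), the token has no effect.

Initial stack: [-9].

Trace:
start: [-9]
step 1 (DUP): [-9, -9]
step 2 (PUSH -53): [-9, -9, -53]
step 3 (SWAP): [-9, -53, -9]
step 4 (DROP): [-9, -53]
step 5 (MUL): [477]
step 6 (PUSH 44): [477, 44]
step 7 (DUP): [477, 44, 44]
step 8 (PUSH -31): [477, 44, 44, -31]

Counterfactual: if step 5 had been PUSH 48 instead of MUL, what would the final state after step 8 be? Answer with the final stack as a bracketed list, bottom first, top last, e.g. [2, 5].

[-9, -53, 48, 44, 44, -31]

(re-executing from step 5 with the substitution; state before step 5: [-9, -53])
step 5 (PUSH 48): [-9, -53, 48]
step 6 (PUSH 44): [-9, -53, 48, 44]
step 7 (DUP): [-9, -53, 48, 44, 44]
step 8 (PUSH -31): [-9, -53, 48, 44, 44, -31]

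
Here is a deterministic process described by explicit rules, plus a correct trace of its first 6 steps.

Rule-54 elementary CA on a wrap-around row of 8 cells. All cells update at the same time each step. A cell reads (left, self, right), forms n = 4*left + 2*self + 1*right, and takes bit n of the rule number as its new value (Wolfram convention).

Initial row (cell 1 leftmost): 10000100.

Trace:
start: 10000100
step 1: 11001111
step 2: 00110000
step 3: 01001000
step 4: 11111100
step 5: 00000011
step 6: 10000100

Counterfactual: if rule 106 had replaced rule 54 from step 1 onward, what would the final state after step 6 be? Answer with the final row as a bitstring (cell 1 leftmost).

00100001

(re-executing steps 1..6 under rule 106; state before step 1: 10000100)
step 1: 00001001
step 2: 00010010
step 3: 00100100
step 4: 01001000
step 5: 10010000
step 6: 00100001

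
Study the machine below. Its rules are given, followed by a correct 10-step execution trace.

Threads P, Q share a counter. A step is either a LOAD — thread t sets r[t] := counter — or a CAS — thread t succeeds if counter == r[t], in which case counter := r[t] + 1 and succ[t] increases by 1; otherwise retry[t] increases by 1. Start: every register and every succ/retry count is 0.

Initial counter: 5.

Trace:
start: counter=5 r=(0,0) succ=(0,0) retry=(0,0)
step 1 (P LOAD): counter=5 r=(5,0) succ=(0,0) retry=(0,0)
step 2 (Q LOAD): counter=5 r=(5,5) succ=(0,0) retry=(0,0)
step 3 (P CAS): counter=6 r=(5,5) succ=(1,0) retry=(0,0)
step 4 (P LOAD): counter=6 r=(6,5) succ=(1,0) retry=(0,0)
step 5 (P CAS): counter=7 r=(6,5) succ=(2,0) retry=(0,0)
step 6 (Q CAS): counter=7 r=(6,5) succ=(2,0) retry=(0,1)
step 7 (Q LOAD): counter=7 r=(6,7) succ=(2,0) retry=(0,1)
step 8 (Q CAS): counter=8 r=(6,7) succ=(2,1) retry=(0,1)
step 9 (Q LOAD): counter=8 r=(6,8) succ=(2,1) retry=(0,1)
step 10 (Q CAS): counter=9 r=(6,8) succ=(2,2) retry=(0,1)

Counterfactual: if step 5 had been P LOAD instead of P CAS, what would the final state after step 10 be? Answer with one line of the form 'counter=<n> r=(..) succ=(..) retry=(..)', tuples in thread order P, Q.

counter=8 r=(6,7) succ=(1,2) retry=(0,1)

(re-executing from step 5 with the substitution; state before step 5: counter=6 r=(6,5) succ=(1,0) retry=(0,0))
step 5 (P LOAD): counter=6 r=(6,5) succ=(1,0) retry=(0,0)
step 6 (Q CAS): counter=6 r=(6,5) succ=(1,0) retry=(0,1)
step 7 (Q LOAD): counter=6 r=(6,6) succ=(1,0) retry=(0,1)
step 8 (Q CAS): counter=7 r=(6,6) succ=(1,1) retry=(0,1)
step 9 (Q LOAD): counter=7 r=(6,7) succ=(1,1) retry=(0,1)
step 10 (Q CAS): counter=8 r=(6,7) succ=(1,2) retry=(0,1)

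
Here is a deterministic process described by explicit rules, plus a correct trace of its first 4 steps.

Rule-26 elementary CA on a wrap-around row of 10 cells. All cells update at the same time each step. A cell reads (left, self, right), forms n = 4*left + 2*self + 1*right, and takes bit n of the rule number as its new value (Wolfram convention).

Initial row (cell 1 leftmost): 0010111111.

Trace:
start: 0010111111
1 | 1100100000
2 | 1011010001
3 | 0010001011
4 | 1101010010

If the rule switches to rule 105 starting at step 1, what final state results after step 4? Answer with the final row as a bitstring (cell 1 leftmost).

(re-executing steps 1..4 under rule 105; state before step 1: 0010111111)
1 | 0001100001
2 | 0101101100
3 | 0011111101
4 | 0010000110

0010000110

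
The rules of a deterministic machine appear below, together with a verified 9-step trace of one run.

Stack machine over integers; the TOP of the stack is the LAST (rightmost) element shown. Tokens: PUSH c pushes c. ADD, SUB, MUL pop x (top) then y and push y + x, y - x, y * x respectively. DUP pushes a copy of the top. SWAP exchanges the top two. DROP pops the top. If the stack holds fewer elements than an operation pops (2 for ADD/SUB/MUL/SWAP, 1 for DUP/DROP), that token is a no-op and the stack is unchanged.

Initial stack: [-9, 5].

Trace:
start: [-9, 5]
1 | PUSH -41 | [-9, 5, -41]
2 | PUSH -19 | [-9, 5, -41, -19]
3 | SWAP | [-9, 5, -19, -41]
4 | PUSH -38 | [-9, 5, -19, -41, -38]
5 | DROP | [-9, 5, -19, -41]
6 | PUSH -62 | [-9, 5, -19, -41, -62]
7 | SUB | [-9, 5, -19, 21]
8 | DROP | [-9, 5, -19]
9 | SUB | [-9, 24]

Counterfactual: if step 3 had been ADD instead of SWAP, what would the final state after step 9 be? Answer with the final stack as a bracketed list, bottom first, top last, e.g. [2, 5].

(re-executing from step 3 with the substitution; state before step 3: [-9, 5, -41, -19])
3 | ADD | [-9, 5, -60]
4 | PUSH -38 | [-9, 5, -60, -38]
5 | DROP | [-9, 5, -60]
6 | PUSH -62 | [-9, 5, -60, -62]
7 | SUB | [-9, 5, 2]
8 | DROP | [-9, 5]
9 | SUB | [-14]

[-14]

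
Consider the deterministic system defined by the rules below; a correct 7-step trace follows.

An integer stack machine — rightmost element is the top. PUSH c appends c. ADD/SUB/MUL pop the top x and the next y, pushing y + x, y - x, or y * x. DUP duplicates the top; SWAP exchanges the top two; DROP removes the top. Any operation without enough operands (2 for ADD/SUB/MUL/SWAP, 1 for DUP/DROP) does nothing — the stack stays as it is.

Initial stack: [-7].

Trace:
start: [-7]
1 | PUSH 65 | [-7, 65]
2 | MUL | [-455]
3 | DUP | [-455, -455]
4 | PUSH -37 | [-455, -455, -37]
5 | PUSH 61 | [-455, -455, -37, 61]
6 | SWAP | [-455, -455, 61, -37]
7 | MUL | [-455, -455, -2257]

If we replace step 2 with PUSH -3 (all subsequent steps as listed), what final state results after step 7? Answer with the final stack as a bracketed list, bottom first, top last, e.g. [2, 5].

[-7, 65, -3, -3, -2257]

(re-executing from step 2 with the substitution; state before step 2: [-7, 65])
2 | PUSH -3 | [-7, 65, -3]
3 | DUP | [-7, 65, -3, -3]
4 | PUSH -37 | [-7, 65, -3, -3, -37]
5 | PUSH 61 | [-7, 65, -3, -3, -37, 61]
6 | SWAP | [-7, 65, -3, -3, 61, -37]
7 | MUL | [-7, 65, -3, -3, -2257]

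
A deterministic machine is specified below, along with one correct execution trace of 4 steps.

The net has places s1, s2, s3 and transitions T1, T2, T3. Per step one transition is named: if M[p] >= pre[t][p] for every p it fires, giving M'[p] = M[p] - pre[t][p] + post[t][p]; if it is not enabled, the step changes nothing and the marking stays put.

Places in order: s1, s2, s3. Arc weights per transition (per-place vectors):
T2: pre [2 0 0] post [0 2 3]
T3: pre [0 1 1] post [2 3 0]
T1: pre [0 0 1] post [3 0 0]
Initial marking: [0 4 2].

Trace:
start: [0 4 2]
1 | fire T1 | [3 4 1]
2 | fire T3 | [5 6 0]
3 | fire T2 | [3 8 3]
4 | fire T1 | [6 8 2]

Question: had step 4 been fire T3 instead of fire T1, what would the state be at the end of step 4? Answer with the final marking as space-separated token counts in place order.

(re-executing from step 4 with the substitution; state before step 4: [3 8 3])
4 | fire T3 | [5 10 2]

5 10 2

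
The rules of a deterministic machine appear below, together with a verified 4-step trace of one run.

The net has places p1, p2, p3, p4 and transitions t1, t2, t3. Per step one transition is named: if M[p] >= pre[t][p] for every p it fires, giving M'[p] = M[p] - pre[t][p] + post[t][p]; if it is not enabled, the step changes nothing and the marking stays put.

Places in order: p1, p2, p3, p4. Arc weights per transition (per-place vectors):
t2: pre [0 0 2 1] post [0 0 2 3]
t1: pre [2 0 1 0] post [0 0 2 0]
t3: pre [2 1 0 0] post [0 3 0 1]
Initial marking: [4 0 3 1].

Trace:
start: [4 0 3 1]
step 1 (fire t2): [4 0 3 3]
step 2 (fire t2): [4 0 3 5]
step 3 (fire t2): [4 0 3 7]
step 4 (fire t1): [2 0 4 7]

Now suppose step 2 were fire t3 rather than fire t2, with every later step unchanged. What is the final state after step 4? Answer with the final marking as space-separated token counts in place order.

2 0 4 5

(re-executing from step 2 with the substitution; state before step 2: [4 0 3 3])
step 2 (fire t3): [4 0 3 3]
step 3 (fire t2): [4 0 3 5]
step 4 (fire t1): [2 0 4 5]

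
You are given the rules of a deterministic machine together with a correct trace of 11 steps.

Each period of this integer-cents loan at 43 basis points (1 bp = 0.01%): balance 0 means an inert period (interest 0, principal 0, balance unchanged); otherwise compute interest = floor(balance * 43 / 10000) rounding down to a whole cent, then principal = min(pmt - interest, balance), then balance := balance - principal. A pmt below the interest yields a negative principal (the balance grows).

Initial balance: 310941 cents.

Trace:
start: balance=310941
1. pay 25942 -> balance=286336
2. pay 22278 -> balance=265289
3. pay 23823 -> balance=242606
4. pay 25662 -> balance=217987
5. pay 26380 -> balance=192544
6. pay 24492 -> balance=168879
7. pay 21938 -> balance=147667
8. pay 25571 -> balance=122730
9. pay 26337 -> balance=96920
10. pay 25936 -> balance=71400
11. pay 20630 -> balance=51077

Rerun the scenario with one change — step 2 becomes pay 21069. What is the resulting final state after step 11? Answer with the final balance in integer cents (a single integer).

(re-executing from step 2 with the substitution; state before step 2: balance=286336)
2. pay 21069 -> balance=266498
3. pay 23823 -> balance=243820
4. pay 25662 -> balance=219206
5. pay 26380 -> balance=193768
6. pay 24492 -> balance=170109
7. pay 21938 -> balance=148902
8. pay 25571 -> balance=123971
9. pay 26337 -> balance=98167
10. pay 25936 -> balance=72653
11. pay 20630 -> balance=52335

52335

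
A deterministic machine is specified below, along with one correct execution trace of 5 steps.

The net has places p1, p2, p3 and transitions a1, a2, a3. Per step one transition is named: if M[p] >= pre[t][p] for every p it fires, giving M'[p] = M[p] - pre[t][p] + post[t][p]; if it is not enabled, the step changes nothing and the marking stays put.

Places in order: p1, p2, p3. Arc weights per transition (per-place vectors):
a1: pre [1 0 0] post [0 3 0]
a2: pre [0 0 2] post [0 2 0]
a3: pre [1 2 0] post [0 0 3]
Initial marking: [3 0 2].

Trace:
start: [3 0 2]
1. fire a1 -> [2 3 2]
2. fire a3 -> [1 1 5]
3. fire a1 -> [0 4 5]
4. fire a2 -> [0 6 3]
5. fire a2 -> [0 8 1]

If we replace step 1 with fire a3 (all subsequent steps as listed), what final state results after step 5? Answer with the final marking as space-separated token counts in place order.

(re-executing from step 1 with the substitution; state before step 1: [3 0 2])
1. fire a3 -> [3 0 2]
2. fire a3 -> [3 0 2]
3. fire a1 -> [2 3 2]
4. fire a2 -> [2 5 0]
5. fire a2 -> [2 5 0]

2 5 0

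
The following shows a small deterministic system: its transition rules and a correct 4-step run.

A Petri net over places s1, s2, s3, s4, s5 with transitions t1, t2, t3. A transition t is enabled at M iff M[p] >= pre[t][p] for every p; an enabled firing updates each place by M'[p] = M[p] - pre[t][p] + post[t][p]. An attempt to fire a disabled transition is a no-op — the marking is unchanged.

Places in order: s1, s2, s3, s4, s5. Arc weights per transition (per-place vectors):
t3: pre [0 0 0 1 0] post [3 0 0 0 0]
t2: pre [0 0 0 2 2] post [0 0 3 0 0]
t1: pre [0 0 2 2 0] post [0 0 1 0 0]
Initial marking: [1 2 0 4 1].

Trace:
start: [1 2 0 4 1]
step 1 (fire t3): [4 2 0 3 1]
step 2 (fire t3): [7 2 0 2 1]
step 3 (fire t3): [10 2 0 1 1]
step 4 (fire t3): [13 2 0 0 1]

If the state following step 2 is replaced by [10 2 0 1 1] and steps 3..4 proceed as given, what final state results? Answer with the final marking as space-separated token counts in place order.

state after step 2 := [10 2 0 1 1]
step 3 (fire t3): [13 2 0 0 1]
step 4 (fire t3): [13 2 0 0 1]

13 2 0 0 1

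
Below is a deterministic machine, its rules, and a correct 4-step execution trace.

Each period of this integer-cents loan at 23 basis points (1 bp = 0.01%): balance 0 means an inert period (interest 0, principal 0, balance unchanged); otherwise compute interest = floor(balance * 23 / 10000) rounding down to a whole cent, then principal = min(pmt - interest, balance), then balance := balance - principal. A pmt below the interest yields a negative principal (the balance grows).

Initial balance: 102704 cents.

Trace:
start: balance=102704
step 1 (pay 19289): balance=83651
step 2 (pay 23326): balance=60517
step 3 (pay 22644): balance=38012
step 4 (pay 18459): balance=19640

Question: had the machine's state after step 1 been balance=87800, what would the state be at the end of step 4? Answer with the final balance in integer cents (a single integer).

23817

state after step 1 := balance=87800
step 2 (pay 23326): balance=64675
step 3 (pay 22644): balance=42179
step 4 (pay 18459): balance=23817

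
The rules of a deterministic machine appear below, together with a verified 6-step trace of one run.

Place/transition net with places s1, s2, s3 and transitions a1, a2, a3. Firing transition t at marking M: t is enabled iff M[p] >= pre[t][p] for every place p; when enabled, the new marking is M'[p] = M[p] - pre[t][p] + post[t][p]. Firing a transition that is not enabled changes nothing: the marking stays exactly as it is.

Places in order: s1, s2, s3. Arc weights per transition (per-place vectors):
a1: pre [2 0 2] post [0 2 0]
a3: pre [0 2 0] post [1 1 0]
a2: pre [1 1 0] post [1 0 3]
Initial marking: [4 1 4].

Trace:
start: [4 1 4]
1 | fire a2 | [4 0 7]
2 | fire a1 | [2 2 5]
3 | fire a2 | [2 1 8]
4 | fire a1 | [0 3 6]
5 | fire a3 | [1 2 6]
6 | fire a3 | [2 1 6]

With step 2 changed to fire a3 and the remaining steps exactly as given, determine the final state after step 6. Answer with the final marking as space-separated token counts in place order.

(re-executing from step 2 with the substitution; state before step 2: [4 0 7])
2 | fire a3 | [4 0 7]
3 | fire a2 | [4 0 7]
4 | fire a1 | [2 2 5]
5 | fire a3 | [3 1 5]
6 | fire a3 | [3 1 5]

3 1 5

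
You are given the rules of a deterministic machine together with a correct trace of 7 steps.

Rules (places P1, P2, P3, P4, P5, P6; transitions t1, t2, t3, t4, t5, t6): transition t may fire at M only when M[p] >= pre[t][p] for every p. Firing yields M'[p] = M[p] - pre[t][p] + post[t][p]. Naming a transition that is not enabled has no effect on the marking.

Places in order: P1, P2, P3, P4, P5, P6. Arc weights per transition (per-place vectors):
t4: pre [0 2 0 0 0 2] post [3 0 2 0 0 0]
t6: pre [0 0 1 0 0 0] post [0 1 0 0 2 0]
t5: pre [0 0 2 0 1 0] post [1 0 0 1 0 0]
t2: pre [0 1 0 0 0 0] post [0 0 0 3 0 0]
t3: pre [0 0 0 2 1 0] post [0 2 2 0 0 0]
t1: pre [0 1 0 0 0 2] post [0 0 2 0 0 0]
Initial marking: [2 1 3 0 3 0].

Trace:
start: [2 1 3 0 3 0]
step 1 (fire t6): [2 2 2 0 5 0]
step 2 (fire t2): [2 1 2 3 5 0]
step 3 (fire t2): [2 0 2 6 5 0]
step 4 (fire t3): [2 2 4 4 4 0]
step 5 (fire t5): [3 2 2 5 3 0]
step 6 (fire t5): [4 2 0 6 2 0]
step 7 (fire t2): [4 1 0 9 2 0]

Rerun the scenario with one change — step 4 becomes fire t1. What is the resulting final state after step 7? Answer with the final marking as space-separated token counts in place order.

3 0 0 7 4 0

(re-executing from step 4 with the substitution; state before step 4: [2 0 2 6 5 0])
step 4 (fire t1): [2 0 2 6 5 0]
step 5 (fire t5): [3 0 0 7 4 0]
step 6 (fire t5): [3 0 0 7 4 0]
step 7 (fire t2): [3 0 0 7 4 0]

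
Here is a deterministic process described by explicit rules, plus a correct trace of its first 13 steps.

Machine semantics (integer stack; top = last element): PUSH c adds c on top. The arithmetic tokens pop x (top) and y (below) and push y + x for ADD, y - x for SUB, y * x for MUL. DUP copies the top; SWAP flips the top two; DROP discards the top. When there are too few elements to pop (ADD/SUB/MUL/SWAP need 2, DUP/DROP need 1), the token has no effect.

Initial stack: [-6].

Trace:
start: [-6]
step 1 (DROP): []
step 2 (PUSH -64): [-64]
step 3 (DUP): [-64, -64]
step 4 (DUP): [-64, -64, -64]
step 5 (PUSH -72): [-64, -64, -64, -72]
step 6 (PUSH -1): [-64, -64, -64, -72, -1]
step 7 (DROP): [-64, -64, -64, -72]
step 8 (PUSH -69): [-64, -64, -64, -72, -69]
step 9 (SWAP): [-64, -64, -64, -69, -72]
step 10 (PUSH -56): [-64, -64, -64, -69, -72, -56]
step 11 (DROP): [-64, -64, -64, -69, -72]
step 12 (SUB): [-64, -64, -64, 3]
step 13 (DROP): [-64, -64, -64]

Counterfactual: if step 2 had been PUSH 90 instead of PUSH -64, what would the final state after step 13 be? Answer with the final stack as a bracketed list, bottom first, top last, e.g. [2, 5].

[90, 90, 90]

(re-executing from step 2 with the substitution; state before step 2: [])
step 2 (PUSH 90): [90]
step 3 (DUP): [90, 90]
step 4 (DUP): [90, 90, 90]
step 5 (PUSH -72): [90, 90, 90, -72]
step 6 (PUSH -1): [90, 90, 90, -72, -1]
step 7 (DROP): [90, 90, 90, -72]
step 8 (PUSH -69): [90, 90, 90, -72, -69]
step 9 (SWAP): [90, 90, 90, -69, -72]
step 10 (PUSH -56): [90, 90, 90, -69, -72, -56]
step 11 (DROP): [90, 90, 90, -69, -72]
step 12 (SUB): [90, 90, 90, 3]
step 13 (DROP): [90, 90, 90]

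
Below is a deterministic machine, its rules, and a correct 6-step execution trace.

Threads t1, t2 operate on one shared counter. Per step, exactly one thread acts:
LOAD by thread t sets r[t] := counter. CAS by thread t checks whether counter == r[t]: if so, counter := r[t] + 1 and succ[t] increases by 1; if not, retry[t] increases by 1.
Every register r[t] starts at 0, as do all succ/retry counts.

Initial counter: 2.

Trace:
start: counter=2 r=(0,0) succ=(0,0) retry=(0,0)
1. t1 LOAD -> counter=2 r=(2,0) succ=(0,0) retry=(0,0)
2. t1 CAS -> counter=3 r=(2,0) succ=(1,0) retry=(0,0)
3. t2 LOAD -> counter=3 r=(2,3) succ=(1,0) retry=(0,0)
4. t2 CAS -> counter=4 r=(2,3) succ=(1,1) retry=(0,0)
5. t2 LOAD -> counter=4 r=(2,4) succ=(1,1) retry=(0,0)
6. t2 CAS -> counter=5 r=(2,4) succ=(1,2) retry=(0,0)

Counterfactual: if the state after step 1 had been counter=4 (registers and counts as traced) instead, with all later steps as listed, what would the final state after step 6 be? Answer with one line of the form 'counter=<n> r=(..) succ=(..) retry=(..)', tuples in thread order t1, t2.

counter=6 r=(2,5) succ=(0,2) retry=(1,0)

state after step 1 := counter=4 r=(2,0) succ=(0,0) retry=(0,0)
2. t1 CAS -> counter=4 r=(2,0) succ=(0,0) retry=(1,0)
3. t2 LOAD -> counter=4 r=(2,4) succ=(0,0) retry=(1,0)
4. t2 CAS -> counter=5 r=(2,4) succ=(0,1) retry=(1,0)
5. t2 LOAD -> counter=5 r=(2,5) succ=(0,1) retry=(1,0)
6. t2 CAS -> counter=6 r=(2,5) succ=(0,2) retry=(1,0)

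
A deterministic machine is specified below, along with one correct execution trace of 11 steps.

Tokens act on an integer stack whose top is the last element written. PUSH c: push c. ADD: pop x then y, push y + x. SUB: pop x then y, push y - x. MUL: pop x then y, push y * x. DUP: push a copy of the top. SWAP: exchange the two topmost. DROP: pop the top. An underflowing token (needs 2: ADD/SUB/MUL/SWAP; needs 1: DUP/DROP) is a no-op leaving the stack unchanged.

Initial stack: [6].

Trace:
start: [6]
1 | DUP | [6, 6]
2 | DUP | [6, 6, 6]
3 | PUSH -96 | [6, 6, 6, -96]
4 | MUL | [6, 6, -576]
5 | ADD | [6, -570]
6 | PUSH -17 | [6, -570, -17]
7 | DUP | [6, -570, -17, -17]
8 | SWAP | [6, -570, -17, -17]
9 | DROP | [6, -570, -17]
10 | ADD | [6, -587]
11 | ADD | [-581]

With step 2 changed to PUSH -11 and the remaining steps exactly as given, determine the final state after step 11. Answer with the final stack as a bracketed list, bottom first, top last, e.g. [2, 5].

(re-executing from step 2 with the substitution; state before step 2: [6, 6])
2 | PUSH -11 | [6, 6, -11]
3 | PUSH -96 | [6, 6, -11, -96]
4 | MUL | [6, 6, 1056]
5 | ADD | [6, 1062]
6 | PUSH -17 | [6, 1062, -17]
7 | DUP | [6, 1062, -17, -17]
8 | SWAP | [6, 1062, -17, -17]
9 | DROP | [6, 1062, -17]
10 | ADD | [6, 1045]
11 | ADD | [1051]

[1051]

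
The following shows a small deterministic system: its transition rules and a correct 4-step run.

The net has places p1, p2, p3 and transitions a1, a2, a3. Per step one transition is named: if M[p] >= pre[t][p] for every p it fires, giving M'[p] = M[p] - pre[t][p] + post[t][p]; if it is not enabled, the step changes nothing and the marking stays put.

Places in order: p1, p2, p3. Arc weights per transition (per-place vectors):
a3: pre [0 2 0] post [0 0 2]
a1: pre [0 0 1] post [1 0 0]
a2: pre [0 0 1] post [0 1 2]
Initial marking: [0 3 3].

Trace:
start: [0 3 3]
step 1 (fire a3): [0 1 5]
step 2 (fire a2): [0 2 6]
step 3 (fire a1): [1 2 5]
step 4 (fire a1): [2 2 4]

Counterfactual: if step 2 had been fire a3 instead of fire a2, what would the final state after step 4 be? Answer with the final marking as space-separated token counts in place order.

2 1 3

(re-executing from step 2 with the substitution; state before step 2: [0 1 5])
step 2 (fire a3): [0 1 5]
step 3 (fire a1): [1 1 4]
step 4 (fire a1): [2 1 3]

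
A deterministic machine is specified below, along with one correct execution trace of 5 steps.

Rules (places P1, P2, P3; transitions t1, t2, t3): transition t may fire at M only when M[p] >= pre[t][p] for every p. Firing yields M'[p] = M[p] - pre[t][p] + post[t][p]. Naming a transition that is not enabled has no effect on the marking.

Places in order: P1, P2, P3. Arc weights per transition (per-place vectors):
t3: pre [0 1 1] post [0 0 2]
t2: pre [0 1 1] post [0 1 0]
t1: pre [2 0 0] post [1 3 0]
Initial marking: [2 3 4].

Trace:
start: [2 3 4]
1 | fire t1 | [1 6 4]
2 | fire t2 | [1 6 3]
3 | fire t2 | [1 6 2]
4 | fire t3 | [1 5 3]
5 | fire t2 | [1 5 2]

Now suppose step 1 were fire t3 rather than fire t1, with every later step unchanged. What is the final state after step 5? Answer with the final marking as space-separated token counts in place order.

(re-executing from step 1 with the substitution; state before step 1: [2 3 4])
1 | fire t3 | [2 2 5]
2 | fire t2 | [2 2 4]
3 | fire t2 | [2 2 3]
4 | fire t3 | [2 1 4]
5 | fire t2 | [2 1 3]

2 1 3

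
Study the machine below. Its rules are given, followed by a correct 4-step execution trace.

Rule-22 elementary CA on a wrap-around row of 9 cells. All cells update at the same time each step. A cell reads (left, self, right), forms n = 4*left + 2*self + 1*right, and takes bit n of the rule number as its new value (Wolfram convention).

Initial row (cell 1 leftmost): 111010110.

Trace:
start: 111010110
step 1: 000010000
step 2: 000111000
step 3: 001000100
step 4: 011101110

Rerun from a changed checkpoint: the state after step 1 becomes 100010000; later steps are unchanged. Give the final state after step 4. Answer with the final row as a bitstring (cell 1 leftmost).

000001001

state after step 1 := 100010000
step 2: 110111001
step 3: 000000110
step 4: 000001001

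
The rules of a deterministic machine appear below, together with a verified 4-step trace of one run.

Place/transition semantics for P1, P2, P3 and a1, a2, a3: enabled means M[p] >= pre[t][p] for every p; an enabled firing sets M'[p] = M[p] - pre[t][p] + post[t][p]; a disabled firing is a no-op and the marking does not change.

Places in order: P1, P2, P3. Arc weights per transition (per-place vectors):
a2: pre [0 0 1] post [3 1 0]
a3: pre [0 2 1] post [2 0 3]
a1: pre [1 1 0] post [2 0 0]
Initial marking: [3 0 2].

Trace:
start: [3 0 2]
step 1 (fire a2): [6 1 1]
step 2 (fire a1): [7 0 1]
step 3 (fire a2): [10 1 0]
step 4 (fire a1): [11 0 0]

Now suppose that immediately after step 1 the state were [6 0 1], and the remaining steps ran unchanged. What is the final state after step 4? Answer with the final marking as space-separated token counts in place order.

10 0 0

state after step 1 := [6 0 1]
step 2 (fire a1): [6 0 1]
step 3 (fire a2): [9 1 0]
step 4 (fire a1): [10 0 0]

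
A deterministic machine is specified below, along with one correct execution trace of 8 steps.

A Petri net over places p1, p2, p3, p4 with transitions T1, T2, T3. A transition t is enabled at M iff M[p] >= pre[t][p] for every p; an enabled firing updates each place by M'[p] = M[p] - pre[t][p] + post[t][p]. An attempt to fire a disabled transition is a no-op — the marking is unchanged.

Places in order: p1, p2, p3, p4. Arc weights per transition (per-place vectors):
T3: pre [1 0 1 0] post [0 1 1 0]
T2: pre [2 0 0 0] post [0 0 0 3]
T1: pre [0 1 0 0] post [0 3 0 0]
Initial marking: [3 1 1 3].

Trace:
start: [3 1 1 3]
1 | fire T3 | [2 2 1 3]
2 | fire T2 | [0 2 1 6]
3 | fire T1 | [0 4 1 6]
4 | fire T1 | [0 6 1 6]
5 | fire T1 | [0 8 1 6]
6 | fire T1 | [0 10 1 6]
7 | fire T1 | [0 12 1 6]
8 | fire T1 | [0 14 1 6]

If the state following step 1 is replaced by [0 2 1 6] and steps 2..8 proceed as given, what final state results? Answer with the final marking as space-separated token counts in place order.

0 14 1 6

state after step 1 := [0 2 1 6]
2 | fire T2 | [0 2 1 6]
3 | fire T1 | [0 4 1 6]
4 | fire T1 | [0 6 1 6]
5 | fire T1 | [0 8 1 6]
6 | fire T1 | [0 10 1 6]
7 | fire T1 | [0 12 1 6]
8 | fire T1 | [0 14 1 6]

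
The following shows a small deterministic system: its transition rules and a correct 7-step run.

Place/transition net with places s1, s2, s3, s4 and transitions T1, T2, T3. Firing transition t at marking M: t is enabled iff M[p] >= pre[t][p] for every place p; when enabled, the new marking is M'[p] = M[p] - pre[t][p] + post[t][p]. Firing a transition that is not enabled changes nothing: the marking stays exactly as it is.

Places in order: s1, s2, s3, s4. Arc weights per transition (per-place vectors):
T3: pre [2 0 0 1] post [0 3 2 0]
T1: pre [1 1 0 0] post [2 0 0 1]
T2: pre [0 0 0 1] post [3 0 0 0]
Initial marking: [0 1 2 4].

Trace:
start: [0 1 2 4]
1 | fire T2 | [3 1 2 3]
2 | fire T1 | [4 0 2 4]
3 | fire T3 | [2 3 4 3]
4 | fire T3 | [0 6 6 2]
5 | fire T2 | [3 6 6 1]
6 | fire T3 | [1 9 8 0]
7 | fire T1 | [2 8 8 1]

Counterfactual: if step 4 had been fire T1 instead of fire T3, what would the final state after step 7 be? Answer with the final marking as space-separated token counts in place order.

(re-executing from step 4 with the substitution; state before step 4: [2 3 4 3])
4 | fire T1 | [3 2 4 4]
5 | fire T2 | [6 2 4 3]
6 | fire T3 | [4 5 6 2]
7 | fire T1 | [5 4 6 3]

5 4 6 3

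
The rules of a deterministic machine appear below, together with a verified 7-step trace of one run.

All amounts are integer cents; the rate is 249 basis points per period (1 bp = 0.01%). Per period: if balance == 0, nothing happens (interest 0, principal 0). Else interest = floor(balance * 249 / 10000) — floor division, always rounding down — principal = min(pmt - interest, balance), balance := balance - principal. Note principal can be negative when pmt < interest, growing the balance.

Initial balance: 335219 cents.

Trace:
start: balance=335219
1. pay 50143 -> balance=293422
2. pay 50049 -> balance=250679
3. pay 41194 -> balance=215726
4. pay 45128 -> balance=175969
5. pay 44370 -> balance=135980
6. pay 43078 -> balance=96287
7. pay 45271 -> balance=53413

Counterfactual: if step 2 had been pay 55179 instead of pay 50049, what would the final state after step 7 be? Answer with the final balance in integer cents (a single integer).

47613

(re-executing from step 2 with the substitution; state before step 2: balance=293422)
2. pay 55179 -> balance=245549
3. pay 41194 -> balance=210469
4. pay 45128 -> balance=170581
5. pay 44370 -> balance=130458
6. pay 43078 -> balance=90628
7. pay 45271 -> balance=47613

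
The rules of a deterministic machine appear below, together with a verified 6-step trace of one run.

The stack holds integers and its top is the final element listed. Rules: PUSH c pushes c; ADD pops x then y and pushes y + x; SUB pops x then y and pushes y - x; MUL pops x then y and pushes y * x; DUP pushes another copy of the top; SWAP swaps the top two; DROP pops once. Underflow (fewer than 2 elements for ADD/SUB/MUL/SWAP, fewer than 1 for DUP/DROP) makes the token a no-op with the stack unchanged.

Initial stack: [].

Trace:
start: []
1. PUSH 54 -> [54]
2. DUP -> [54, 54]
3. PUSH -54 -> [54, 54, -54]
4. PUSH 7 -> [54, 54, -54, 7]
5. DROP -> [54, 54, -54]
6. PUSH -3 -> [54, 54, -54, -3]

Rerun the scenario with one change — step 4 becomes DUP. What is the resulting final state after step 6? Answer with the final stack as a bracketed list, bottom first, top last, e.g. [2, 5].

(re-executing from step 4 with the substitution; state before step 4: [54, 54, -54])
4. DUP -> [54, 54, -54, -54]
5. DROP -> [54, 54, -54]
6. PUSH -3 -> [54, 54, -54, -3]

[54, 54, -54, -3]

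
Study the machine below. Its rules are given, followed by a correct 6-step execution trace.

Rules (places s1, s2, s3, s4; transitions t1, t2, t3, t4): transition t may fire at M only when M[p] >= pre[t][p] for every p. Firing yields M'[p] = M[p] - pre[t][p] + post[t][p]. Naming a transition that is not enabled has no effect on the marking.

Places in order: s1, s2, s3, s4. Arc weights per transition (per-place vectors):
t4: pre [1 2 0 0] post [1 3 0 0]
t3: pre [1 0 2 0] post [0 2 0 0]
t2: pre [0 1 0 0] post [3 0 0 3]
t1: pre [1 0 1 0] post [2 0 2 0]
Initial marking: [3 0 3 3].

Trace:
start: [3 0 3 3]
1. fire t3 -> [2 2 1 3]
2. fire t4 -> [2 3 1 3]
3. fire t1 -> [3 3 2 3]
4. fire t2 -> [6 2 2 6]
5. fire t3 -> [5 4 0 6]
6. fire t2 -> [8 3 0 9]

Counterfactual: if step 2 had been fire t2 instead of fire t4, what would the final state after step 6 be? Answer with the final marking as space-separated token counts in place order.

(re-executing from step 2 with the substitution; state before step 2: [2 2 1 3])
2. fire t2 -> [5 1 1 6]
3. fire t1 -> [6 1 2 6]
4. fire t2 -> [9 0 2 9]
5. fire t3 -> [8 2 0 9]
6. fire t2 -> [11 1 0 12]

11 1 0 12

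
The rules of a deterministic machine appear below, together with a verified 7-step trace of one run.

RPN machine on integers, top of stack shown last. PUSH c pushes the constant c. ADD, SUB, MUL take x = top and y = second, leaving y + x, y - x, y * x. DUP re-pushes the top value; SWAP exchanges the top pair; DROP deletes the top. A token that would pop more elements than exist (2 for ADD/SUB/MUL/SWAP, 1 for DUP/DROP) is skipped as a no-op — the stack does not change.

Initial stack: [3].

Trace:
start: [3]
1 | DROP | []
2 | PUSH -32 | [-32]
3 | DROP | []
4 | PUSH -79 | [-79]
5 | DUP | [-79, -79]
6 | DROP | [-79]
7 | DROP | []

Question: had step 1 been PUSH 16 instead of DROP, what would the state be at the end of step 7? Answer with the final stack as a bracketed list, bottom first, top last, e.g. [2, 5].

(re-executing from step 1 with the substitution; state before step 1: [3])
1 | PUSH 16 | [3, 16]
2 | PUSH -32 | [3, 16, -32]
3 | DROP | [3, 16]
4 | PUSH -79 | [3, 16, -79]
5 | DUP | [3, 16, -79, -79]
6 | DROP | [3, 16, -79]
7 | DROP | [3, 16]

[3, 16]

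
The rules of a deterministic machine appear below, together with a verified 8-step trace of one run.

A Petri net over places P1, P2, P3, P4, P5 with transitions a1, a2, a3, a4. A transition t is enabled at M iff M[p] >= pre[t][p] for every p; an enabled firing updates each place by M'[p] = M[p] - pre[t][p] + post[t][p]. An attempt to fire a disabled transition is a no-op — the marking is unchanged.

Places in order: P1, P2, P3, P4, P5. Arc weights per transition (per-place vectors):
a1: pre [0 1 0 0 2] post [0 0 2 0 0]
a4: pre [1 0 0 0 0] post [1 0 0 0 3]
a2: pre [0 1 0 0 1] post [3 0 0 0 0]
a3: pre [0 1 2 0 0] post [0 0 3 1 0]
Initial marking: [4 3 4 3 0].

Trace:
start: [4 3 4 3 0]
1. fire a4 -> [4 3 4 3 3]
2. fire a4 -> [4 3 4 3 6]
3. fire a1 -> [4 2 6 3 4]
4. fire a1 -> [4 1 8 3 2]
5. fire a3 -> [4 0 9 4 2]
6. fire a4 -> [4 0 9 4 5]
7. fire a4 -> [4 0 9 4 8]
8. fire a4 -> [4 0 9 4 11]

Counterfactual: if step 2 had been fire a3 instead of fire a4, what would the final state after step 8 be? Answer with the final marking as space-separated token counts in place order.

4 0 8 5 10

(re-executing from step 2 with the substitution; state before step 2: [4 3 4 3 3])
2. fire a3 -> [4 2 5 4 3]
3. fire a1 -> [4 1 7 4 1]
4. fire a1 -> [4 1 7 4 1]
5. fire a3 -> [4 0 8 5 1]
6. fire a4 -> [4 0 8 5 4]
7. fire a4 -> [4 0 8 5 7]
8. fire a4 -> [4 0 8 5 10]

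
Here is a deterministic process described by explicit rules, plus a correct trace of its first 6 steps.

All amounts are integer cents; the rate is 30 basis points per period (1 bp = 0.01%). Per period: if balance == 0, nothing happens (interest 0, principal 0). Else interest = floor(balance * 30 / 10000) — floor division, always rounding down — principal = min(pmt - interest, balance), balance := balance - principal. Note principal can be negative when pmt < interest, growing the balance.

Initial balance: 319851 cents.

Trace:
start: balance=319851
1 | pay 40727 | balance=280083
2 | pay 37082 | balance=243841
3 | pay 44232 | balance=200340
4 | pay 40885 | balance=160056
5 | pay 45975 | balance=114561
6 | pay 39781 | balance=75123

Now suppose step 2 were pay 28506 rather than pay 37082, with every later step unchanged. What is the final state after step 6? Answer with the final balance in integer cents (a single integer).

(re-executing from step 2 with the substitution; state before step 2: balance=280083)
2 | pay 28506 | balance=252417
3 | pay 44232 | balance=208942
4 | pay 40885 | balance=168683
5 | pay 45975 | balance=123214
6 | pay 39781 | balance=83802

83802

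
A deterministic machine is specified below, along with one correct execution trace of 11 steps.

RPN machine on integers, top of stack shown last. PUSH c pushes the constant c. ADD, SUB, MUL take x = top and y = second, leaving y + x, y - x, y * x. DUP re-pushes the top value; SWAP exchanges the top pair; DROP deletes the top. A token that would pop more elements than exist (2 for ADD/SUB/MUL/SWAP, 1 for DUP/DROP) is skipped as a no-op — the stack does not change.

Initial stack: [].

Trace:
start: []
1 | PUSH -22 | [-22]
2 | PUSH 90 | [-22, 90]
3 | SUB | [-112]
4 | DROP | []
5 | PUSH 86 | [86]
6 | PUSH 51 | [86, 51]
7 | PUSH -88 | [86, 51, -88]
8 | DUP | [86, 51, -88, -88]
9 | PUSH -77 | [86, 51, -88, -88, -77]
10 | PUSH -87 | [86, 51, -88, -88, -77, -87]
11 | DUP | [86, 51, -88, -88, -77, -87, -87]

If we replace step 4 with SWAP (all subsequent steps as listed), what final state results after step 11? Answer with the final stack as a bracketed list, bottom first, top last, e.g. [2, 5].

(re-executing from step 4 with the substitution; state before step 4: [-112])
4 | SWAP | [-112]
5 | PUSH 86 | [-112, 86]
6 | PUSH 51 | [-112, 86, 51]
7 | PUSH -88 | [-112, 86, 51, -88]
8 | DUP | [-112, 86, 51, -88, -88]
9 | PUSH -77 | [-112, 86, 51, -88, -88, -77]
10 | PUSH -87 | [-112, 86, 51, -88, -88, -77, -87]
11 | DUP | [-112, 86, 51, -88, -88, -77, -87, -87]

[-112, 86, 51, -88, -88, -77, -87, -87]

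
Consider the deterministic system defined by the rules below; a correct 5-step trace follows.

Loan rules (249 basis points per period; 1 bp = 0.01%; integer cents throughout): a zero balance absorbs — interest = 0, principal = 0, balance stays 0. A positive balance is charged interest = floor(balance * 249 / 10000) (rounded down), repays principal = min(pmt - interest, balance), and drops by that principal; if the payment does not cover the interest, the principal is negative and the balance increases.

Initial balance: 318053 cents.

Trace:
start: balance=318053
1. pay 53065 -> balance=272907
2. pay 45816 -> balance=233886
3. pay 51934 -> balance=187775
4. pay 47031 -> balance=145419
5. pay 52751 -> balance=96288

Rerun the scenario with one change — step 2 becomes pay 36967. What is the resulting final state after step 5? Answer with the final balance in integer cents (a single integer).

105816

(re-executing from step 2 with the substitution; state before step 2: balance=272907)
2. pay 36967 -> balance=242735
3. pay 51934 -> balance=196845
4. pay 47031 -> balance=154715
5. pay 52751 -> balance=105816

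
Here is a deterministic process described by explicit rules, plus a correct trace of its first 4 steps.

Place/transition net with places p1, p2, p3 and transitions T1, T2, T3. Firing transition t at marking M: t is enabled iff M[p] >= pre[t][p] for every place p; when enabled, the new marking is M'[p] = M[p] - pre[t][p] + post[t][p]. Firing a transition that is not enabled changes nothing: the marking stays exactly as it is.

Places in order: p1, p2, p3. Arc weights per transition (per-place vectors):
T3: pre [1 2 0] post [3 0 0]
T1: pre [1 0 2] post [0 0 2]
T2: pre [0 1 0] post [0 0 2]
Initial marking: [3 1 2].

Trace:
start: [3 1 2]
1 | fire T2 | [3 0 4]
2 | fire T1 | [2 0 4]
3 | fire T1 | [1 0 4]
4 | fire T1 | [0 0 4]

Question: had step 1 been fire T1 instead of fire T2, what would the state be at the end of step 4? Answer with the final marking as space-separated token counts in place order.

0 1 2

(re-executing from step 1 with the substitution; state before step 1: [3 1 2])
1 | fire T1 | [2 1 2]
2 | fire T1 | [1 1 2]
3 | fire T1 | [0 1 2]
4 | fire T1 | [0 1 2]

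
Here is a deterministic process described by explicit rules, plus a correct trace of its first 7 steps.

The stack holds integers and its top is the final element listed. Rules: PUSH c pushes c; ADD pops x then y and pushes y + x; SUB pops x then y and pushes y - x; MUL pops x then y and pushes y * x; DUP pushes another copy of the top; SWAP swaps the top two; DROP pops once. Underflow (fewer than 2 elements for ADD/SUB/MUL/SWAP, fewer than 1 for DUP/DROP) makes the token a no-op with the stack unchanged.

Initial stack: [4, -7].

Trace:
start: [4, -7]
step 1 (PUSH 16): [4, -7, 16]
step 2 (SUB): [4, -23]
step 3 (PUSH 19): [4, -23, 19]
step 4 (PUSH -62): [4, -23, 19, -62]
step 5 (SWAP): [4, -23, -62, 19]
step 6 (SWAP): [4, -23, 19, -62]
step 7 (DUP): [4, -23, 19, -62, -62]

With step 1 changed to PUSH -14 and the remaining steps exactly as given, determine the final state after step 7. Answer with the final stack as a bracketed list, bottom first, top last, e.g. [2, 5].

(re-executing from step 1 with the substitution; state before step 1: [4, -7])
step 1 (PUSH -14): [4, -7, -14]
step 2 (SUB): [4, 7]
step 3 (PUSH 19): [4, 7, 19]
step 4 (PUSH -62): [4, 7, 19, -62]
step 5 (SWAP): [4, 7, -62, 19]
step 6 (SWAP): [4, 7, 19, -62]
step 7 (DUP): [4, 7, 19, -62, -62]

[4, 7, 19, -62, -62]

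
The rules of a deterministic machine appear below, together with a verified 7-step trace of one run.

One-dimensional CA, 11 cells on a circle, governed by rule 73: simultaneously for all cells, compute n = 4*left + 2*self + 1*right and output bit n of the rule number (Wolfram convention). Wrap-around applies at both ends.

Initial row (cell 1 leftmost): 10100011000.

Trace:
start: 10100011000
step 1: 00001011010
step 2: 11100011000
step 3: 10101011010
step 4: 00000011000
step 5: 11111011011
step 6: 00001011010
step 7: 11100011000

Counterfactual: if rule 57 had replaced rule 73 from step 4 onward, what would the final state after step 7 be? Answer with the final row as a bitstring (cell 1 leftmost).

10110101010

(re-executing steps 4..7 under rule 57; state before step 4: 10101011010)
step 4: 01010110101
step 5: 10101101010
step 6: 01011010101
step 7: 10110101010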